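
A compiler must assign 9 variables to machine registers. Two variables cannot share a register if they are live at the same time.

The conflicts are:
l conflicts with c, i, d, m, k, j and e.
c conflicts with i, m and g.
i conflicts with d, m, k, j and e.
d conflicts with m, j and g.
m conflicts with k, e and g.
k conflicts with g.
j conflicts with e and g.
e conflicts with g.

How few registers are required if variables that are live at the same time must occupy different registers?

l, i, d, j all conflict with each other, so at least 4 registers are needed.
Using 4 registers: l=2, c=4, i=1, d=4, m=3, k=4, j=3, e=4, g=1. Each listed conflict is separated.

4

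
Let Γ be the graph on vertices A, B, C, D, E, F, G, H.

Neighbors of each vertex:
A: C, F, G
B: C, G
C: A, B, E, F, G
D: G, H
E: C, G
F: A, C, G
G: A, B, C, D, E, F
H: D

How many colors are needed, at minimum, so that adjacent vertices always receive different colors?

4

A, C, F, G form a clique, so at least 4 colors are needed.
One proper 4-coloring: A=4, B=3, C=2, D=2, E=3, F=3, G=1, H=1. Each edge has distinct colors on its endpoints.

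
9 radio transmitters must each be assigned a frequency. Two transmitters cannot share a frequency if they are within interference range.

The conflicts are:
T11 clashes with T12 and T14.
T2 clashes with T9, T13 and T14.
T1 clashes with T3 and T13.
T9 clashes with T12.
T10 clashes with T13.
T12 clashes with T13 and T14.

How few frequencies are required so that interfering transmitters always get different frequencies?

T11, T12, T14 all conflict with each other, so at least 3 frequencies are needed.
A valid assignment using 3 frequencies: T11=3, T2=2, T1=2, T9=1, T10=2, T12=2, T3=1, T13=1, T14=1. Every pair that conflicts lands in different frequencies.

3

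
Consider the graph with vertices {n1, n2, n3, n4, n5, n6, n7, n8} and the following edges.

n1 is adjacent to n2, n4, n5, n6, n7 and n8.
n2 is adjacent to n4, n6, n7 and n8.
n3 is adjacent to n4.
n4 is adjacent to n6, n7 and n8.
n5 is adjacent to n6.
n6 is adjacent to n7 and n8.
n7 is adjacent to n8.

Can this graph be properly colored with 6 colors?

Yes

The chromatic number is 6. n1, n2, n4, n6, n7, n8 form a clique, so at least 6 colors are needed.
6 colors suffice: color 1 → {n1, n3}; color 2 → {n6}; color 3 → {n4, n5}; color 4 → {n8}; color 5 → {n2}; color 6 → {n7}.
That is already a proper 6-coloring.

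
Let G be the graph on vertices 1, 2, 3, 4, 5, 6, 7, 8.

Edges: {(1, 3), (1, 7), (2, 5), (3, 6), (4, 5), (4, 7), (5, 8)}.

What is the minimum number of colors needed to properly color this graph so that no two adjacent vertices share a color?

2 and 5 are adjacent, so at least 2 colors are needed.
2 colors suffice: color red → {3, 5, 7}; color blue → {1, 2, 4, 6, 8}. Each edge has distinct colors on its endpoints.

2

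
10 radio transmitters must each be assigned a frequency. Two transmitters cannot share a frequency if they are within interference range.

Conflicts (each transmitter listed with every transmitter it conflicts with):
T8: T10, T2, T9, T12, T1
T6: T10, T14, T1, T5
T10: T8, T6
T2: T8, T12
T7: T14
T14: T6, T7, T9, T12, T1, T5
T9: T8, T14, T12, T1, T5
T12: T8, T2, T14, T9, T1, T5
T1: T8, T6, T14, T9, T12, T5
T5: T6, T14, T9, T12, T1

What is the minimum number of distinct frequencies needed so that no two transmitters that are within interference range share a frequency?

T14, T9, T12, T1, T5 are mutually in conflict, so at least 5 frequencies are needed.
Using 5 frequencies: T8=2, T6=1, T10=3, T2=3, T7=1, T14=2, T9=5, T12=1, T1=3, T5=4. Each listed conflict is separated.

5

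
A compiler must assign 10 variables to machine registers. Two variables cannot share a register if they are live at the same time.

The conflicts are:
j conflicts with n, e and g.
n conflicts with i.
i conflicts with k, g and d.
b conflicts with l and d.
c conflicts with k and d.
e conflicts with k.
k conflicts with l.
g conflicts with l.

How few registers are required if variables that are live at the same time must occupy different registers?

The cycle l-b-d-i-g-l has odd length 5, so it cannot be 2-colored; at least 3 registers are needed.
3 registers suffice: register 1 → {j, i, c, l}; register 2 → {n, k, g, d}; register 3 → {b, e}. Each listed conflict is separated.

3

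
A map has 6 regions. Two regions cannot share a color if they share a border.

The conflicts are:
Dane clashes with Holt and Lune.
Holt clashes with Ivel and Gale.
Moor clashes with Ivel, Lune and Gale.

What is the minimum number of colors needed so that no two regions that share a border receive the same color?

The cycle Holt-Ivel-Moor-Lune-Dane-Holt has odd length 5, so it cannot be 2-colored; at least 3 colors are needed.
3 colors suffice: color 1 → {Holt, Moor}; color 2 → {Dane, Ivel, Gale}; color 3 → {Lune}. No two conflicting regions share a color.

3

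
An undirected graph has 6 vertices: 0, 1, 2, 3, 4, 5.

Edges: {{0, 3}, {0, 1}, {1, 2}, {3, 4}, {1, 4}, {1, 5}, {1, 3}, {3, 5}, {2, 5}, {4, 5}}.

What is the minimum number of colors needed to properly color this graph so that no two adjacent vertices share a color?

1, 3, 4, 5 are pairwise adjacent (a clique of size 4), so at least 4 colors are needed.
4 colors suffice: color a → {1}; color b → {0, 5}; color c → {2, 3}; color d → {4}. Every edge joins two different colors.

4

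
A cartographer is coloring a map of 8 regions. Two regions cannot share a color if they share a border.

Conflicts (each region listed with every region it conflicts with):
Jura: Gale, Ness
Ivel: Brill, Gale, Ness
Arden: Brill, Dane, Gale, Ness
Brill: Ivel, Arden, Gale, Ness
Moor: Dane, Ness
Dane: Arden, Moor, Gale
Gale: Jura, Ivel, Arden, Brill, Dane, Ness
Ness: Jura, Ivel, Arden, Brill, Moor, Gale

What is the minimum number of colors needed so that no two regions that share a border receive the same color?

Ivel, Brill, Gale, Ness are mutually in conflict, so at least 4 colors are needed.
4 colors suffice: color 1 → {Moor, Gale}; color 2 → {Dane, Ness}; color 3 → {Jura, Ivel, Arden}; color 4 → {Brill}. No two conflicting regions share a color.

4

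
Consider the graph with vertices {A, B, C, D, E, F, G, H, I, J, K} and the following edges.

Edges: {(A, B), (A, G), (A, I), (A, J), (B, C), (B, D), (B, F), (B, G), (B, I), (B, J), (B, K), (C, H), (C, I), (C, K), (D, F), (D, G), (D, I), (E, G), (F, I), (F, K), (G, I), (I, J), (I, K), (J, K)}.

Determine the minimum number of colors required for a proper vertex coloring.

4

B, I, J, K form a clique, so at least 4 colors are needed.
4 colors suffice: A=3, B=1, C=4, D=3, E=1, F=4, G=4, H=1, I=2, J=4, K=3. No two adjacent vertices share a color.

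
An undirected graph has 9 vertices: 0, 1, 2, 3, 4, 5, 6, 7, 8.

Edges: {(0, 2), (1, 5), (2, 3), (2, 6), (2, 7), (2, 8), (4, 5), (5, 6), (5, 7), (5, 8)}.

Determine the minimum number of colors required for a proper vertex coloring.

2 and 6 are adjacent, so at least 2 colors are needed.
2 colors suffice: color a → {2, 5}; color b → {0, 1, 3, 4, 6, 7, 8}. No two adjacent vertices share a color.

2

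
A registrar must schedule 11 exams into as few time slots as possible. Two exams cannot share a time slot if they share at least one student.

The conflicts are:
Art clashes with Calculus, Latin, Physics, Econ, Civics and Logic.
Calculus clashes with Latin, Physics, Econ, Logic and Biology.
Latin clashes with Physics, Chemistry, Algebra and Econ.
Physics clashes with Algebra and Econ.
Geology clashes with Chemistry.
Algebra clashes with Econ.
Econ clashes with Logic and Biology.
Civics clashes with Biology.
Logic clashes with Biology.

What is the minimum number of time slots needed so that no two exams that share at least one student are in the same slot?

Art, Calculus, Latin, Physics, Econ pairwise conflict, so at least 5 time slots are needed.
5 time slots suffice: time slot 1 → {Chemistry, Econ, Civics}; time slot 2 → {Art, Geology, Algebra, Biology}; time slot 3 → {Calculus}; time slot 4 → {Latin, Logic}; time slot 5 → {Physics}. No two conflicting exams share a time slot.

5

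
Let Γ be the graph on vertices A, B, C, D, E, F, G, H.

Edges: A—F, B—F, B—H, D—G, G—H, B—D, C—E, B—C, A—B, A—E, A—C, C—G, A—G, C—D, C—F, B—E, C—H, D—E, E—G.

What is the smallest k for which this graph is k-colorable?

4

B, C, D, E are pairwise adjacent (a clique of size 4), so at least 4 colors are needed.
4 colors suffice: color 1 → {C}; color 2 → {B, G}; color 3 → {E, F, H}; color 4 → {A, D}. Every edge joins two different colors.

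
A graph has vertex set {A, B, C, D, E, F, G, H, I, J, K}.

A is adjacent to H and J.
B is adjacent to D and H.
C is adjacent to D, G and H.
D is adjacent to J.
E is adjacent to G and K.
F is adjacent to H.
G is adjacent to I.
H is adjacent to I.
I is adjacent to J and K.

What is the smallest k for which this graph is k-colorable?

The cycle J-I-G-C-D-J has odd length 5, so it cannot be 2-colored; at least 3 colors are needed.
A valid assignment using 3 colors: A=2, B=2, C=2, D=3, E=2, F=2, G=1, H=1, I=2, J=1, K=1. Each edge has distinct colors on its endpoints.

3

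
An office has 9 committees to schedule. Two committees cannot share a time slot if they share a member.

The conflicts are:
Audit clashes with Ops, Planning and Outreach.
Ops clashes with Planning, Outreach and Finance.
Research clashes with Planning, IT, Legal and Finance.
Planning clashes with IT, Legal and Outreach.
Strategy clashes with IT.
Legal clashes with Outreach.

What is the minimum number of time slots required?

Audit, Ops, Planning, Outreach pairwise conflict, so at least 4 time slots are needed.
4 time slots suffice: time slot 1 → {Planning, Strategy, Finance}; time slot 2 → {Ops, Research}; time slot 3 → {IT, Outreach}; time slot 4 → {Audit, Legal}. Every pair that conflicts lands in different time slots.

4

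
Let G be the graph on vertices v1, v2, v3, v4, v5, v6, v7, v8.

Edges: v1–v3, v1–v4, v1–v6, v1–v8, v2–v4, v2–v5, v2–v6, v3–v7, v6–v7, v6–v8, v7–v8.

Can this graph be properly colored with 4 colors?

The chromatic number is 3. v6, v7, v8 form a triangle, so at least 3 colors are needed.
3 colors suffice: color 1 → {v1, v2, v7}; color 2 → {v3, v4, v5, v6}; color 3 → {v8}.
Since 4 ≥ 3, a proper 4-coloring certainly exists.

Yes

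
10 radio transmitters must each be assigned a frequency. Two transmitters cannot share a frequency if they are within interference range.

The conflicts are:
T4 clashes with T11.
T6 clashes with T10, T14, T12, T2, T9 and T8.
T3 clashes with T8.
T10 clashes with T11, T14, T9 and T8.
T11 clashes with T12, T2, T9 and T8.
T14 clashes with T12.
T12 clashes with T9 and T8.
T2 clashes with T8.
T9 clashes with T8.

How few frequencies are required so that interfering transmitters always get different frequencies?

T10, T11, T9, T8 pairwise conflict, so at least 4 frequencies are needed.
Using 4 frequencies: T4=1, T6=2, T3=2, T10=3, T11=2, T14=1, T12=3, T2=3, T9=4, T8=1. No two conflicting transmitters share a frequency.

4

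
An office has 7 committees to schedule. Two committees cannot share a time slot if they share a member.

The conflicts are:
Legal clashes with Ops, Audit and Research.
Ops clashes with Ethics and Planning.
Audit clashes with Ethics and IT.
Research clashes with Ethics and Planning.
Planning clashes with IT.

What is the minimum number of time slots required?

3

The cycle Research-Ethics-Audit-IT-Planning-Research has odd length 5, so it cannot be 2-colored; at least 3 time slots are needed.
3 time slots suffice: time slot 1 → {Ops, Audit, Research}; time slot 2 → {Legal, Ethics, Planning}; time slot 3 → {IT}. Every pair that conflicts lands in different time slots.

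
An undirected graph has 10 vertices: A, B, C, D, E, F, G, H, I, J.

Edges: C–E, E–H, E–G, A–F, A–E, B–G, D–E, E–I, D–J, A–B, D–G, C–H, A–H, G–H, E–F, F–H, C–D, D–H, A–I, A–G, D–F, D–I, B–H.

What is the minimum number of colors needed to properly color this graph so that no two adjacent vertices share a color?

4

A, E, F, H are pairwise adjacent (a clique of size 4), so at least 4 colors are needed.
4 colors suffice: color red → {B, E, J}; color blue → {H, I}; color green → {A, D}; color yellow → {C, F, G}. Every edge joins two different colors.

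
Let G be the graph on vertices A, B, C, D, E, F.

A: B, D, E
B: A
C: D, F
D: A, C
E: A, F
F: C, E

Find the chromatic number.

3

The cycle A-D-C-F-E-A has odd length 5, so it cannot be 2-colored; at least 3 colors are needed.
3 colors suffice: color 1 → {A, C}; color 2 → {B, D, E}; color 3 → {F}. No two adjacent vertices share a color.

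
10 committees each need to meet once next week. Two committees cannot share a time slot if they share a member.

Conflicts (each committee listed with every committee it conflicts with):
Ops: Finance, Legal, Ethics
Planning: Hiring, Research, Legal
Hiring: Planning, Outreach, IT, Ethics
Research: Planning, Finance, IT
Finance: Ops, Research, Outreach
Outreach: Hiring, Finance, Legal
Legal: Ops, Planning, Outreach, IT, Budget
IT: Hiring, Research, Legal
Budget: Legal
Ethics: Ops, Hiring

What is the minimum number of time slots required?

The cycle Planning-Research-Finance-Outreach-Hiring-Planning has odd length 5, so it cannot be 2-colored; at least 3 time slots are needed.
3 time slots suffice: Ops=2, Planning=2, Hiring=1, Research=3, Finance=1, Outreach=2, Legal=1, IT=2, Budget=2, Ethics=3. Every pair that conflicts lands in different time slots.

3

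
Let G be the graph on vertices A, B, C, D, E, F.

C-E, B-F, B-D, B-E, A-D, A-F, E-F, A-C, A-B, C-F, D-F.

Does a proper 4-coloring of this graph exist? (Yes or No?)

The chromatic number is 4. A, B, D, F are mutually adjacent (a clique of size 4), so at least 4 colors are needed.
One proper 4-coloring: A=blue, B=green, C=green, D=yellow, E=blue, F=red.
That is already a proper 4-coloring.

Yes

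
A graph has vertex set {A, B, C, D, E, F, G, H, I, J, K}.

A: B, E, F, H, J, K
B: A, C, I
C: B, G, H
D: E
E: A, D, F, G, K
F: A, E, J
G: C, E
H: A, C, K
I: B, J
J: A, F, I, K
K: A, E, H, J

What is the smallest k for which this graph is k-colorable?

A, E, F are mutually adjacent, so at least 3 colors are needed.
3 colors suffice: color 1 → {A, C, D, I}; color 2 → {B, E, H, J}; color 3 → {F, G, K}. Every edge joins two different colors.

3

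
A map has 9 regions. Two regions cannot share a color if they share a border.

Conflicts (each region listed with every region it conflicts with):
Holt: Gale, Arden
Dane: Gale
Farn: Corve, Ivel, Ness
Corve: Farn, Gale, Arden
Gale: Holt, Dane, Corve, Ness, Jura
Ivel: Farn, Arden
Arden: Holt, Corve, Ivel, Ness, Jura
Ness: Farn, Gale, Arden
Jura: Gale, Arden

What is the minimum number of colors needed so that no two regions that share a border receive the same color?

2

Gale and Jura conflict, so at least 2 colors are needed.
One proper 2-coloring: Holt=2, Dane=2, Farn=1, Corve=2, Gale=1, Ivel=2, Arden=1, Ness=2, Jura=2. No two conflicting regions share a color.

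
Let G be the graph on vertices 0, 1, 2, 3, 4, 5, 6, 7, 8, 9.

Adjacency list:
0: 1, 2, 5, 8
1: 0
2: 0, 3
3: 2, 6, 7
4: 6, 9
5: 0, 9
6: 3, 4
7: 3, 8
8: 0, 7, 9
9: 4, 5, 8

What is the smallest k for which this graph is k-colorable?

The cycle 3-7-8-0-2-3 has odd length 5, so it cannot be 2-colored; at least 3 colors are needed.
3 colors suffice: color a → {0, 3, 9}; color b → {1, 2, 5, 6, 8}; color c → {4, 7}. No two adjacent vertices share a color.

3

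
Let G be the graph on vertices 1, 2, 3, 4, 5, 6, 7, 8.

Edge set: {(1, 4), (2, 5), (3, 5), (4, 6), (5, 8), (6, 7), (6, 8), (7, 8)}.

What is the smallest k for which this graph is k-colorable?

6, 7, 8 form a triangle, so at least 3 colors are needed.
3 colors suffice: color red → {1, 5, 6}; color blue → {2, 3, 4, 8}; color green → {7}. No two adjacent vertices share a color.

3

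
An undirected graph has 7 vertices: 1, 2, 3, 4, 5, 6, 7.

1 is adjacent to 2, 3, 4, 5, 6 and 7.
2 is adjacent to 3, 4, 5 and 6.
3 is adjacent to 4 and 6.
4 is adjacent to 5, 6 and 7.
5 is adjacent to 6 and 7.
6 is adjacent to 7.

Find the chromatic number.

1, 2, 3, 4, 6 are mutually adjacent (a clique of size 5), so at least 5 colors are needed.
5 colors suffice: color red → {1}; color blue → {6}; color green → {4}; color yellow → {2, 7}; color purple → {3, 5}. No two adjacent vertices share a color.

5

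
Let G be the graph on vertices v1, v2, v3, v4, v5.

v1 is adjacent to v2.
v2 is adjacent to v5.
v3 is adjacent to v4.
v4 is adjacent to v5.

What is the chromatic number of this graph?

v3 and v4 are adjacent, so at least 2 colors are needed.
2 colors suffice: color 1 → {v2, v4}; color 2 → {v1, v3, v5}. Each edge has distinct colors on its endpoints.

2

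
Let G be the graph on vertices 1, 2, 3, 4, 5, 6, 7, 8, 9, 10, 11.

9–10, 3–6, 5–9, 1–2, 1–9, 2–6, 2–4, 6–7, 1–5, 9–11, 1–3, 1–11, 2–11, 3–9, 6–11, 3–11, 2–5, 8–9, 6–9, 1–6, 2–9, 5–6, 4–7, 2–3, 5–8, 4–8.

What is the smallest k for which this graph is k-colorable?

1, 2, 3, 6, 9, 11 form a clique, so at least 6 colors are needed.
6 colors suffice: color red → {4, 9}; color blue → {6, 8, 10}; color green → {2, 7}; color yellow → {1}; color purple → {3, 5}; color orange → {11}. Each edge has distinct colors on its endpoints.

6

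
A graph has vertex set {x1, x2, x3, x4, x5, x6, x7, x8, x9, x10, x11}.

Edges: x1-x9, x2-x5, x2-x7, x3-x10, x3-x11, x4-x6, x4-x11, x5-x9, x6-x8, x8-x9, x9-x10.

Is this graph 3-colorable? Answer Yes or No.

Yes

The chromatic number is 3. The cycle x6-x4-x11-x3-x10-x9-x8-x6 has odd length 7, so it cannot be 2-colored; at least 3 colors are needed.
3 colors suffice: color 1 → {x2, x3, x4, x9}; color 2 → {x1, x5, x7, x8, x10, x11}; color 3 → {x6}.
That is already a proper 3-coloring.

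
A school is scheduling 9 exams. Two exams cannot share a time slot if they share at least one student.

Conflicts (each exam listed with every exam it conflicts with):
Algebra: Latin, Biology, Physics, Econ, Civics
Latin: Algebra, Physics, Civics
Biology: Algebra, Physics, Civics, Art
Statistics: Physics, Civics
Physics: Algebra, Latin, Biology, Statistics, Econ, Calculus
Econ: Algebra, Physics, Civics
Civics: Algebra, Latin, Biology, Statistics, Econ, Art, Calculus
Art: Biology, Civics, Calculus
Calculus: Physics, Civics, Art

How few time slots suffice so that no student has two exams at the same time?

Algebra, Econ, Civics are mutually in conflict, so at least 3 time slots are needed.
3 time slots suffice: time slot 1 → {Physics, Civics}; time slot 2 → {Algebra, Statistics, Art}; time slot 3 → {Latin, Biology, Econ, Calculus}. Every pair that conflicts lands in different time slots.

3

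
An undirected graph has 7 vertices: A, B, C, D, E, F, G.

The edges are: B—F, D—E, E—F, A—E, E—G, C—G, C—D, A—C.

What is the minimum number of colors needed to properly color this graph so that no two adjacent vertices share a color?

2

E and G are adjacent, so at least 2 colors are needed.
A valid assignment using 2 colors: A=2, B=1, C=1, D=2, E=1, F=2, G=2. No two adjacent vertices share a color.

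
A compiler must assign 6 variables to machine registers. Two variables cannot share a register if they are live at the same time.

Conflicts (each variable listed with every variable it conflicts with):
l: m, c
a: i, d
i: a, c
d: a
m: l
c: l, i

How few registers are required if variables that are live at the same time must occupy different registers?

2

i and c conflict, so at least 2 registers are needed.
2 registers suffice: register 1 → {l, i, d}; register 2 → {a, m, c}. No two conflicting variables share a register.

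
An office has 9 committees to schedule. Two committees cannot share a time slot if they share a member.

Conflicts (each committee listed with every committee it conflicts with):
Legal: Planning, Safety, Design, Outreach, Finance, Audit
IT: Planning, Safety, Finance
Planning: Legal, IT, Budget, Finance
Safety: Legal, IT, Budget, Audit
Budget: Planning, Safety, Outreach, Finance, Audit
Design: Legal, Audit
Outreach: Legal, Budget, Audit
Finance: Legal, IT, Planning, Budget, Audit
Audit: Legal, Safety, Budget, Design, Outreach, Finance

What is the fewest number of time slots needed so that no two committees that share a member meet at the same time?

3

Legal, Finance, Audit are mutually in conflict, so at least 3 time slots are needed.
A valid assignment using 3 time slots: Legal=1, IT=1, Planning=2, Safety=3, Budget=1, Design=3, Outreach=3, Finance=3, Audit=2. Every pair that conflicts lands in different time slots.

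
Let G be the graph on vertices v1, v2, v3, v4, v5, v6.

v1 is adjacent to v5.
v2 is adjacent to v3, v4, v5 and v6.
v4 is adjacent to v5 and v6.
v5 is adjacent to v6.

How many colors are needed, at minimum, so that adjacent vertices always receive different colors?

v2, v4, v5, v6 form a clique, so at least 4 colors are needed.
A valid assignment using 4 colors: v1=red, v2=red, v3=blue, v4=green, v5=blue, v6=yellow. Every edge joins two different colors.

4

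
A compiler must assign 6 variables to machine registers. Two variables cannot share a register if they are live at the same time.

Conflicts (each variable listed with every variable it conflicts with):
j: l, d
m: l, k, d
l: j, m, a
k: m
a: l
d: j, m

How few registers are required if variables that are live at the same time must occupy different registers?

j and l conflict, so at least 2 registers are needed.
A valid assignment using 2 registers: j=2, m=2, l=1, k=1, a=2, d=1. No two conflicting variables share a register.

2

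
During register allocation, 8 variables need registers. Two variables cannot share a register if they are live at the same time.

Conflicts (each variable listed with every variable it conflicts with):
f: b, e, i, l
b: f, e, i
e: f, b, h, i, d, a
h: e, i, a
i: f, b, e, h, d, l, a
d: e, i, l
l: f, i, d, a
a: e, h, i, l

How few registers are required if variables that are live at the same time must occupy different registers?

f, b, e, i are mutually in conflict, so at least 4 registers are needed.
4 registers suffice: register 1 → {i}; register 2 → {e, l}; register 3 → {f, d, a}; register 4 → {b, h}. Each listed conflict is separated.

4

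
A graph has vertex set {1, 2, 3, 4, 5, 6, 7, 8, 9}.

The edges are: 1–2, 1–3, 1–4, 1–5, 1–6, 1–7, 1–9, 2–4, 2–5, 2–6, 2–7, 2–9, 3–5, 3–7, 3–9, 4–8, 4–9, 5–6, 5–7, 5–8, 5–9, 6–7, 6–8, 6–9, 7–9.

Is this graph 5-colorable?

No

1, 2, 5, 6, 7, 9 are mutually adjacent (a clique of size 6), so at least 6 colors are needed.
So 5 colors are not enough.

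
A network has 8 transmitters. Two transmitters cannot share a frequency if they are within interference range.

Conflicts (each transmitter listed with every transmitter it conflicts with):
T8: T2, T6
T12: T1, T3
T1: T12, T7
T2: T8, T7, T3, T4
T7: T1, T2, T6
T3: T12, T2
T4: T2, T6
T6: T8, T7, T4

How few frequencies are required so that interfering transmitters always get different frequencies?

3

The cycle T12-T1-T7-T2-T3-T12 has odd length 5, so it cannot be 2-colored; at least 3 frequencies are needed.
3 frequencies suffice: frequency 1 → {T1, T2, T6}; frequency 2 → {T8, T7, T3, T4}; frequency 3 → {T12}. Each listed conflict is separated.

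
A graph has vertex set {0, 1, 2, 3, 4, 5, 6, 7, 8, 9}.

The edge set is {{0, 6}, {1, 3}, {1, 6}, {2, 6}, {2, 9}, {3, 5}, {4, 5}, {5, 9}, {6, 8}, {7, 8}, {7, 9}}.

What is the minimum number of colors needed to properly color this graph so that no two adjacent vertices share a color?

3

The cycle 8-7-9-2-6-8 has odd length 5, so it cannot be 2-colored; at least 3 colors are needed.
3 colors suffice: 0=b, 1=b, 2=b, 3=a, 4=a, 5=b, 6=a, 7=c, 8=b, 9=a. Every edge joins two different colors.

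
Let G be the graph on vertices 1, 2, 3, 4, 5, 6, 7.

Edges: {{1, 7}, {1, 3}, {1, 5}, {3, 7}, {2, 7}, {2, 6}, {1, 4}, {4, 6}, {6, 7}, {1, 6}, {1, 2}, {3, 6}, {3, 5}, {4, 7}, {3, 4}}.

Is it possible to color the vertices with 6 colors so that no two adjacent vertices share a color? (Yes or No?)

Yes

The chromatic number is 5. 1, 3, 4, 6, 7 are pairwise adjacent (a clique of size 5), so at least 5 colors are needed.
A valid assignment using 5 colors: 1=red, 2=green, 3=green, 4=purple, 5=blue, 6=yellow, 7=blue.
Since 6 ≥ 5, a proper 6-coloring certainly exists.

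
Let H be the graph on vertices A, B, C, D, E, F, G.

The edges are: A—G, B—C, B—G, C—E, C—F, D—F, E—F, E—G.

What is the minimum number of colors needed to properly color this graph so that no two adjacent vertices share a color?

C, E, F are mutually adjacent, so at least 3 colors are needed.
3 colors suffice: color 1 → {F, G}; color 2 → {A, B, D, E}; color 3 → {C}. Each edge has distinct colors on its endpoints.

3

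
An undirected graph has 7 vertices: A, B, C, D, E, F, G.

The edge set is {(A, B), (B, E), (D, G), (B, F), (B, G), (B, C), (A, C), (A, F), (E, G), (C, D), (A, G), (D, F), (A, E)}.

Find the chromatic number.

A, B, E, G are mutually adjacent (a clique of size 4), so at least 4 colors are needed.
One proper 4-coloring: A=red, B=blue, C=green, D=red, E=yellow, F=green, G=green. No two adjacent vertices share a color.

4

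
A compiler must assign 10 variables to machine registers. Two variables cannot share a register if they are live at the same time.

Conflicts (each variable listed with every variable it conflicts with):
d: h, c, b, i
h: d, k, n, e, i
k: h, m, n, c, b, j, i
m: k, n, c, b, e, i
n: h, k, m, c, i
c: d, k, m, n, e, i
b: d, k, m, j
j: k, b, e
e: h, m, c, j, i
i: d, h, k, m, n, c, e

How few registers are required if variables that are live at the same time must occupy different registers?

5

k, m, n, c, i are mutually in conflict, so at least 5 registers are needed.
Using 5 registers: d=2, h=3, k=2, m=3, n=5, c=4, b=1, j=3, e=2, i=1. Each listed conflict is separated.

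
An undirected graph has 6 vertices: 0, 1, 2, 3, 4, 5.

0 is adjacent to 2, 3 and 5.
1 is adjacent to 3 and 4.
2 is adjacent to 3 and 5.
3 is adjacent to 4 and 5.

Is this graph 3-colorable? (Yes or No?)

0, 2, 3, 5 are mutually adjacent (a clique of size 4), so at least 4 colors are needed.
So 3 colors are not enough.

No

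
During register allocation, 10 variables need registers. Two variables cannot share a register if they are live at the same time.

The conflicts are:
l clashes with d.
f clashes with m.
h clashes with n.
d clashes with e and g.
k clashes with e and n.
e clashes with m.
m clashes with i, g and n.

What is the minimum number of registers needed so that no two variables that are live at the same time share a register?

m and i conflict, so at least 2 registers are needed.
2 registers suffice: register 1 → {h, d, k, m}; register 2 → {l, f, e, i, g, n}. Each listed conflict is separated.

2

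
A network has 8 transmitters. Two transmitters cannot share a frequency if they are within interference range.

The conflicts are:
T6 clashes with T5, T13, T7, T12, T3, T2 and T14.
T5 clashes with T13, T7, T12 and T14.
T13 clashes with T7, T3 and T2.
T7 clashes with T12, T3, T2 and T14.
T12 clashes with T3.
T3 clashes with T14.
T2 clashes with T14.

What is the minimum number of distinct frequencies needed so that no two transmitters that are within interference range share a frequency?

4

T6, T7, T12, T3 all conflict with each other, so at least 4 frequencies are needed.
4 frequencies suffice: frequency 1 → {T7}; frequency 2 → {T6}; frequency 3 → {T13, T12, T14}; frequency 4 → {T5, T3, T2}. Each listed conflict is separated.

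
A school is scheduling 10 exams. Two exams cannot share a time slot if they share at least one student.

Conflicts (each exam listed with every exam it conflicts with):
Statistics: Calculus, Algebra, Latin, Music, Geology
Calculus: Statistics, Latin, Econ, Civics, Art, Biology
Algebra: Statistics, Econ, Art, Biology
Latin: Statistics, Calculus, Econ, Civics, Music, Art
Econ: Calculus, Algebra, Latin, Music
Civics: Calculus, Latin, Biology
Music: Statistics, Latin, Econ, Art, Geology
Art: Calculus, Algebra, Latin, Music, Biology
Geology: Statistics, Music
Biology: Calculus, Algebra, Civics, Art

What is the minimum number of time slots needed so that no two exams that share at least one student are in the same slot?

3

Calculus, Civics, Biology pairwise conflict, so at least 3 time slots are needed.
3 time slots suffice: time slot 1 → {Calculus, Algebra, Music}; time slot 2 → {Latin, Geology, Biology}; time slot 3 → {Statistics, Econ, Civics, Art}. Every pair that conflicts lands in different time slots.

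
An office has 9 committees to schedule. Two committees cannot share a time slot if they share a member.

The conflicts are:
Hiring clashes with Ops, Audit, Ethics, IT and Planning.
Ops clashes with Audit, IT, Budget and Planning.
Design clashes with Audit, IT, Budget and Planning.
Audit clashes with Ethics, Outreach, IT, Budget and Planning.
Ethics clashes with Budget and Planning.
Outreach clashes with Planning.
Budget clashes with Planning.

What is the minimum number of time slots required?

Hiring, Audit, Ethics, Planning are mutually in conflict, so at least 4 time slots are needed.
4 time slots suffice: Hiring=3, Ops=4, Design=4, Audit=1, Ethics=4, Outreach=3, IT=2, Budget=3, Planning=2. Each listed conflict is separated.

4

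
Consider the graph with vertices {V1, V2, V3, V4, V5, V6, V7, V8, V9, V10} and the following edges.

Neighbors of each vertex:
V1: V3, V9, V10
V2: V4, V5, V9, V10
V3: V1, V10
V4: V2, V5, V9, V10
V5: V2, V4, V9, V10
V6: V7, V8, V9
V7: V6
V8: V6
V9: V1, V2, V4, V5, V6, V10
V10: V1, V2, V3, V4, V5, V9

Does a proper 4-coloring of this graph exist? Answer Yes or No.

V2, V4, V5, V9, V10 form a clique, so at least 5 colors are needed.
So 4 colors are not enough.

No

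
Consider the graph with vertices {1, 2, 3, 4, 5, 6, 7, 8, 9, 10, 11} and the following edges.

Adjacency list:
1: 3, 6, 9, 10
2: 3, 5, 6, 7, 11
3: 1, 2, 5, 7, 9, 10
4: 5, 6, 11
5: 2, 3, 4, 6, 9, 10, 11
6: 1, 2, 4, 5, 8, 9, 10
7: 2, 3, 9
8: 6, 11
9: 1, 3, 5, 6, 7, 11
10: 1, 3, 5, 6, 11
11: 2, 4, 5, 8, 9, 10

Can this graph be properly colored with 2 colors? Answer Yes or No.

No

2, 3, 7 form a triangle, so at least 3 colors are needed.
So 2 colors are not enough.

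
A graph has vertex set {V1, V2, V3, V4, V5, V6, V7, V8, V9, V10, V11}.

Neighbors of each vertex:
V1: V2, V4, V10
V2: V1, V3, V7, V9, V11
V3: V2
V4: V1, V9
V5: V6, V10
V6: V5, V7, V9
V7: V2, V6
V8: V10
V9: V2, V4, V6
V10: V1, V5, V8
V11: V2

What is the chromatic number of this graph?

V8 and V10 are adjacent, so at least 2 colors are needed.
2 colors suffice: color red → {V2, V4, V6, V10}; color blue → {V1, V3, V5, V7, V8, V9, V11}. No two adjacent vertices share a color.

2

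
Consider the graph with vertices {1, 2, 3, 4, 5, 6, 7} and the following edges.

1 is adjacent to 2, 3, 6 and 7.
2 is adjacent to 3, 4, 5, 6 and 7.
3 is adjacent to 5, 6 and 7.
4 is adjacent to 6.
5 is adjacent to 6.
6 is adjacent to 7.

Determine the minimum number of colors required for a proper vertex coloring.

1, 2, 3, 6, 7 are pairwise adjacent (a clique of size 5), so at least 5 colors are needed.
5 colors suffice: 1=yellow, 2=blue, 3=green, 4=green, 5=yellow, 6=red, 7=purple. No two adjacent vertices share a color.

5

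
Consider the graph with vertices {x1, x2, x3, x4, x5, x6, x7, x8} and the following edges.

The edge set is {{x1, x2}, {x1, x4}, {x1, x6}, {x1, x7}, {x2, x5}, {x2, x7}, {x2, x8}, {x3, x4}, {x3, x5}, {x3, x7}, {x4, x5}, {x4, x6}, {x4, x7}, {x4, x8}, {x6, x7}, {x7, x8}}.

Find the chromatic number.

x1, x4, x6, x7 are mutually adjacent (a clique of size 4), so at least 4 colors are needed.
4 colors suffice: color 1 → {x5, x7}; color 2 → {x2, x4}; color 3 → {x1, x3, x8}; color 4 → {x6}. No two adjacent vertices share a color.

4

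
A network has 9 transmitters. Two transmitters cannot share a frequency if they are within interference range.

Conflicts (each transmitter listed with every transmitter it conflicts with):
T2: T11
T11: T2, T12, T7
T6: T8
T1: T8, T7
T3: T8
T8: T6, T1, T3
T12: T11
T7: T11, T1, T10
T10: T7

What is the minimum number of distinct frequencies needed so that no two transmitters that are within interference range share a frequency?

T11 and T12 conflict, so at least 2 frequencies are needed.
2 frequencies suffice: T2=2, T11=1, T6=1, T1=1, T3=1, T8=2, T12=2, T7=2, T10=1. Each listed conflict is separated.

2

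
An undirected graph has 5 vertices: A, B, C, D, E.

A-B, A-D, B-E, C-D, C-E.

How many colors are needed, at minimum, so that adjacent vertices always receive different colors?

3

The cycle E-C-D-A-B-E has odd length 5, so it cannot be 2-colored; at least 3 colors are needed.
A valid assignment using 3 colors: A=blue, B=red, C=blue, D=red, E=green. No two adjacent vertices share a color.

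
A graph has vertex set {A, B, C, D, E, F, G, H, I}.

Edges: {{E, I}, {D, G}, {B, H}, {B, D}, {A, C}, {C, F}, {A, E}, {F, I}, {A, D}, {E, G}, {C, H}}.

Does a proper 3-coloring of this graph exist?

Yes

The chromatic number is 3. The cycle H-C-A-D-B-H has odd length 5, so it cannot be 2-colored; at least 3 colors are needed.
A valid assignment using 3 colors: A=1, B=3, C=2, D=2, E=2, F=3, G=1, H=1, I=1.
That is already a proper 3-coloring.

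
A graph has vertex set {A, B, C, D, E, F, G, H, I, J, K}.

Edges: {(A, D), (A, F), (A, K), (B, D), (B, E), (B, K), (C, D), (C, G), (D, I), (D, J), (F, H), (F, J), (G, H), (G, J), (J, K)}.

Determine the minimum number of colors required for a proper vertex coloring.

J and K are adjacent, so at least 2 colors are needed.
2 colors suffice: color 1 → {D, E, F, G, K}; color 2 → {A, B, C, H, I, J}. Every edge joins two different colors.

2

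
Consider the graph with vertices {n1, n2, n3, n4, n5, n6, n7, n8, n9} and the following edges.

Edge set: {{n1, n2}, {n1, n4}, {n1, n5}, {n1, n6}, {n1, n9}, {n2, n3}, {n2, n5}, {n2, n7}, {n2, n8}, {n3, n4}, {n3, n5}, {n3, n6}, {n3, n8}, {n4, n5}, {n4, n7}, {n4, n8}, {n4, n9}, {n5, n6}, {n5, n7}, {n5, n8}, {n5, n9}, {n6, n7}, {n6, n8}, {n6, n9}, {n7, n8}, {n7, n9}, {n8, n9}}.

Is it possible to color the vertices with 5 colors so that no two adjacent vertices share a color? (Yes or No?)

Yes

The chromatic number is 5. n4, n5, n7, n8, n9 are pairwise adjacent (a clique of size 5), so at least 5 colors are needed.
5 colors suffice: color 1 → {n5}; color 2 → {n1, n8}; color 3 → {n3, n7}; color 4 → {n2, n9}; color 5 → {n4, n6}.
That is already a proper 5-coloring.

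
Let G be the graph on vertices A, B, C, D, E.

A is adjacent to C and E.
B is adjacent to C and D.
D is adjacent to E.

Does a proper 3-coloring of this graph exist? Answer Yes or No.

Yes

The chromatic number is 3. The cycle B-C-A-E-D-B has odd length 5, so it cannot be 2-colored; at least 3 colors are needed.
A valid assignment using 3 colors: A=1, B=1, C=2, D=3, E=2.
That is already a proper 3-coloring.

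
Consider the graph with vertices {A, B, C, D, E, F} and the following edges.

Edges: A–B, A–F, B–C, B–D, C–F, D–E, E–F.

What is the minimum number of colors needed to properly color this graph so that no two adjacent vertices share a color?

3

The cycle F-E-D-B-A-F has odd length 5, so it cannot be 2-colored; at least 3 colors are needed.
3 colors suffice: color 1 → {B, F}; color 2 → {A, C, D}; color 3 → {E}. Every edge joins two different colors.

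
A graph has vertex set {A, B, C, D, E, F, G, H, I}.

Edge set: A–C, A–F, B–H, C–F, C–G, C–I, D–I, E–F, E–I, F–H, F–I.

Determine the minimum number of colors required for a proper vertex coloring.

3

A, C, F form a triangle, so at least 3 colors are needed.
A valid assignment using 3 colors: A=2, B=1, C=3, D=1, E=3, F=1, G=1, H=2, I=2. No two adjacent vertices share a color.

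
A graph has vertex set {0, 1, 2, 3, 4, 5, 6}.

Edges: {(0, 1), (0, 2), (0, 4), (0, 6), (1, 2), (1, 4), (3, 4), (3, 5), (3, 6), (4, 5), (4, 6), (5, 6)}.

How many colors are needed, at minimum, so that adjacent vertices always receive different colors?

3, 4, 5, 6 are pairwise adjacent (a clique of size 4), so at least 4 colors are needed.
4 colors suffice: 0=green, 1=blue, 2=red, 3=green, 4=red, 5=yellow, 6=blue. No two adjacent vertices share a color.

4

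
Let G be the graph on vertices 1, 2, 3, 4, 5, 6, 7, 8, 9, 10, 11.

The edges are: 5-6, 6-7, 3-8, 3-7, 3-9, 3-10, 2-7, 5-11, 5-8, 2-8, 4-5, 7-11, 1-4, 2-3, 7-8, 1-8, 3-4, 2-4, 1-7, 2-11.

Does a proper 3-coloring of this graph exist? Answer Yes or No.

2, 3, 7, 8 are mutually adjacent (a clique of size 4), so at least 4 colors are needed.
So 3 colors are not enough.

No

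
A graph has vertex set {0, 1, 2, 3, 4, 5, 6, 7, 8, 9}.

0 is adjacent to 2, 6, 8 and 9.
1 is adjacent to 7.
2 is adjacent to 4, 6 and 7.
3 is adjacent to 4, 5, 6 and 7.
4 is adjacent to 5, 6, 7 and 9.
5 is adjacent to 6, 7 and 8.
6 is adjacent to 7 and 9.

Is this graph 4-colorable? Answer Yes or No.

No

3, 4, 5, 6, 7 form a clique, so at least 5 colors are needed.
So 4 colors are not enough.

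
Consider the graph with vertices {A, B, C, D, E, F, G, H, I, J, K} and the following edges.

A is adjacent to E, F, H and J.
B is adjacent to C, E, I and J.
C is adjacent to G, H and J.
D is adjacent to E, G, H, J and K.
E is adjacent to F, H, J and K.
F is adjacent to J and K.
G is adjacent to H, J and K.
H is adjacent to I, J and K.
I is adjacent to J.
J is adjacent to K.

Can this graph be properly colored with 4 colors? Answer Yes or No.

D, E, H, J, K form a clique, so at least 5 colors are needed.
So 4 colors are not enough.

No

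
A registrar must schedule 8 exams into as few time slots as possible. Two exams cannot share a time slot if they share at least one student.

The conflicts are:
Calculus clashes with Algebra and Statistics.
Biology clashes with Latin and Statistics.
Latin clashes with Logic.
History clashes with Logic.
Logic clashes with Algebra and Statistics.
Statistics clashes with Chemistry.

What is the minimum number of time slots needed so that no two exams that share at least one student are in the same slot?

Calculus and Statistics conflict, so at least 2 time slots are needed.
2 time slots suffice: time slot 1 → {Latin, History, Algebra, Statistics}; time slot 2 → {Calculus, Biology, Logic, Chemistry}. Every pair that conflicts lands in different time slots.

2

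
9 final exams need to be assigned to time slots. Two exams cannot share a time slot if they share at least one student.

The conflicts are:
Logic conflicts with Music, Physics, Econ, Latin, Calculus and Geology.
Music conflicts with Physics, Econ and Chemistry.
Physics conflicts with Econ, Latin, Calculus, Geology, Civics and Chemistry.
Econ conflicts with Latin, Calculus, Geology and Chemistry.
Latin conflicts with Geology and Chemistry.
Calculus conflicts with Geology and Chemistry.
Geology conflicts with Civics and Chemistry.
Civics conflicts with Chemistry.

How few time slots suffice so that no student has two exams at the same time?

Physics, Econ, Calculus, Geology, Chemistry are mutually in conflict, so at least 5 time slots are needed.
A valid assignment using 5 time slots: Logic=2, Music=4, Physics=1, Econ=3, Latin=5, Calculus=5, Geology=4, Civics=3, Chemistry=2. Every pair that conflicts lands in different time slots.

5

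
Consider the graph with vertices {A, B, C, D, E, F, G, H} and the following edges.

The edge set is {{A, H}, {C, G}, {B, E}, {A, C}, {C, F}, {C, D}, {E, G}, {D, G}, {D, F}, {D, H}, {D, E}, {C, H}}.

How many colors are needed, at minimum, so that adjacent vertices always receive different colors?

A, C, H form a triangle, so at least 3 colors are needed.
3 colors suffice: color red → {C, E}; color blue → {A, B, D}; color green → {F, G, H}. No two adjacent vertices share a color.

3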